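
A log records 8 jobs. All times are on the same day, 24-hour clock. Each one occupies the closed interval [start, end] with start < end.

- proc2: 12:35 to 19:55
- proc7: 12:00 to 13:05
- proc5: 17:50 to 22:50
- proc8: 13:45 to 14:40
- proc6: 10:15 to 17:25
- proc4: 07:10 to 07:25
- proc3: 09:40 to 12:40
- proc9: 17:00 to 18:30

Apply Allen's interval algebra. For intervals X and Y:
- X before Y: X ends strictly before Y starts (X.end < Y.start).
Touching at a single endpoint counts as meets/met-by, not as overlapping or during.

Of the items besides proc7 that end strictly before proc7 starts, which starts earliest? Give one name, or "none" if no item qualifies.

Target proc7 = [12:00, 13:05].
proc2 [12:35, 19:55] → overlapped-by → excluded.
proc3 [09:40, 12:40] → overlaps → excluded.
proc4 [07:10, 07:25] → before → candidate.
proc5 [17:50, 22:50] → after → excluded.
proc6 [10:15, 17:25] → contains → excluded.
proc8 [13:45, 14:40] → after → excluded.
proc9 [17:00, 18:30] → after → excluded.
Among candidates, earliest start is 07:10 → proc4.

proc4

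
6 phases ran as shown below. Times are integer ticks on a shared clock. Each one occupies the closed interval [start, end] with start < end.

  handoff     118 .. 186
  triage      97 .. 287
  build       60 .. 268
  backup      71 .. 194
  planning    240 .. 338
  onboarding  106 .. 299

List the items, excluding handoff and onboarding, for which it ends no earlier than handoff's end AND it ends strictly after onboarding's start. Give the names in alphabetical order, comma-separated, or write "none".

backup, build, planning, triage

Conditions: its end is no earlier than handoff's end (X.end >= 186) AND its end is strictly after onboarding's start (X.end > 106).
backup: end 194 >= 186? ✓; end 194 > 106? ✓ → yes.
build: end 268 >= 186? ✓; end 268 > 106? ✓ → yes.
planning: end 338 >= 186? ✓; end 338 > 106? ✓ → yes.
triage: end 287 >= 186? ✓; end 287 > 106? ✓ → yes.
Result: backup, build, planning, triage.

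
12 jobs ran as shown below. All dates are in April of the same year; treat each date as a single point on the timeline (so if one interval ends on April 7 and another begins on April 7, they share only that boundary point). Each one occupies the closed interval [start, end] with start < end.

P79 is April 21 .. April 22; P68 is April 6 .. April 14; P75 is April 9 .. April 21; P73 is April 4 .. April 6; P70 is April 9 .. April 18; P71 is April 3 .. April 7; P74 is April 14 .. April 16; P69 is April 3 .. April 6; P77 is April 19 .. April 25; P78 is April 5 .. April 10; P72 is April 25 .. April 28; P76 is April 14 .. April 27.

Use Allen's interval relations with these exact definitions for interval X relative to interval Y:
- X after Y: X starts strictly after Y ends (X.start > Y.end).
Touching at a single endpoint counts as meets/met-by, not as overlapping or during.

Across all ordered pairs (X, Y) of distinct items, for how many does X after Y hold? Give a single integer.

Checking all 132 ordered pairs for relation 'after'; matching pairs in alphabetical order:
(P70, P69): P70 after P69 ✓
(P70, P71): P70 after P71 ✓
(P70, P73): P70 after P73 ✓
(P72, P68): P72 after P68 ✓
(P72, P69): P72 after P69 ✓
(P72, P70): P72 after P70 ✓
(P72, P71): P72 after P71 ✓
(P72, P73): P72 after P73 ✓
(P72, P74): P72 after P74 ✓
(P72, P75): P72 after P75 ✓
(P72, P78): P72 after P78 ✓
(P72, P79): P72 after P79 ✓
(P74, P69): P74 after P69 ✓
(P74, P71): P74 after P71 ✓
(P74, P73): P74 after P73 ✓
(P74, P78): P74 after P78 ✓
(P75, P69): P75 after P69 ✓
(P75, P71): P75 after P71 ✓
(P75, P73): P75 after P73 ✓
(P76, P69): P76 after P69 ✓
(P76, P71): P76 after P71 ✓
(P76, P73): P76 after P73 ✓
(P76, P78): P76 after P78 ✓
(P77, P68): P77 after P68 ✓
... plus 13 further pairs not listed.
Count: 37.

37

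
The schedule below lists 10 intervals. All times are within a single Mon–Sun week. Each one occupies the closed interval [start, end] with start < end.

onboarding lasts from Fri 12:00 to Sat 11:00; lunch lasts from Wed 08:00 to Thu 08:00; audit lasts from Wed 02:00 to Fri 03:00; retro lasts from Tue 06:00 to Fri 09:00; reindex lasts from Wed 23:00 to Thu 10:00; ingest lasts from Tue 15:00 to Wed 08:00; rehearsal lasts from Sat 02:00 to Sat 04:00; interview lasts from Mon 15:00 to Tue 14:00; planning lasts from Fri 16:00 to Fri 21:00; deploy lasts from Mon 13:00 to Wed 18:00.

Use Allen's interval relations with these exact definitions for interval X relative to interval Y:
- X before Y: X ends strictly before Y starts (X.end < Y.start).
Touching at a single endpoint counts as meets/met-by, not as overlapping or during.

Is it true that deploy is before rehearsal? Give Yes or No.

Yes

deploy = [Mon 13:00, Wed 18:00], rehearsal = [Sat 02:00, Sat 04:00].
Actual relation of deploy to rehearsal: before.
Asked whether 'before' holds → Yes.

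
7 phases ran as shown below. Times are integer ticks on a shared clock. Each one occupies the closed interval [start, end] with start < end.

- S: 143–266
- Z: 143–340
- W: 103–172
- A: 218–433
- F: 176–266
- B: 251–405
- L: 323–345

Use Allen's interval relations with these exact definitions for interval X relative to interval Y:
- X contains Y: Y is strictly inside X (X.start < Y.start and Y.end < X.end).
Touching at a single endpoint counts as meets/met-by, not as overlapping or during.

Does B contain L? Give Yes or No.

Yes

B = [251, 405], L = [323, 345].
Actual relation of B to L: contains.
Asked whether 'contains' holds → Yes.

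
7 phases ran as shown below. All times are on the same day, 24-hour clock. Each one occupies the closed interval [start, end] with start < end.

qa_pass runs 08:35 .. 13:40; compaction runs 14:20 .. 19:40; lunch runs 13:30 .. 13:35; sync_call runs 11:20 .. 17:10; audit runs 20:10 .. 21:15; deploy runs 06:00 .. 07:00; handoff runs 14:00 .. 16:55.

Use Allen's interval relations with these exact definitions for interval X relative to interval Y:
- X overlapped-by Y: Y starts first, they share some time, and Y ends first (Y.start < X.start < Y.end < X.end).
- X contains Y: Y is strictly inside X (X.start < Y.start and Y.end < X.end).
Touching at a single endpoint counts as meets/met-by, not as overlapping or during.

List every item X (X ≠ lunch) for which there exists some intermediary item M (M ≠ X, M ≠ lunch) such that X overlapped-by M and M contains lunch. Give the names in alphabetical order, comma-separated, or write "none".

Target lunch = [13:30, 13:35].
Intermediaries M with M contains lunch: qa_pass, sync_call.
Via qa_pass — items with X overlapped-by qa_pass: sync_call.
Via sync_call — items with X overlapped-by sync_call: compaction.
Union: compaction, sync_call.

compaction, sync_call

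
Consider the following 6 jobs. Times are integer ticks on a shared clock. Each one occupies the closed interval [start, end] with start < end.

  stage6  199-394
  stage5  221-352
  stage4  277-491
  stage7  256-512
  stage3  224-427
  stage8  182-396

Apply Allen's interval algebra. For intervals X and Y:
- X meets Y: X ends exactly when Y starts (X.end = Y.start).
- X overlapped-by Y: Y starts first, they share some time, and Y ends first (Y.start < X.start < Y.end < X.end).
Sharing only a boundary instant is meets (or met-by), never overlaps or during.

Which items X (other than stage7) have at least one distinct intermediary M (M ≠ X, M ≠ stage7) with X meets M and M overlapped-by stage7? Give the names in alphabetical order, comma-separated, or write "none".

none

Target stage7 = [256, 512].
Intermediaries M with M overlapped-by stage7: none.
Union: none.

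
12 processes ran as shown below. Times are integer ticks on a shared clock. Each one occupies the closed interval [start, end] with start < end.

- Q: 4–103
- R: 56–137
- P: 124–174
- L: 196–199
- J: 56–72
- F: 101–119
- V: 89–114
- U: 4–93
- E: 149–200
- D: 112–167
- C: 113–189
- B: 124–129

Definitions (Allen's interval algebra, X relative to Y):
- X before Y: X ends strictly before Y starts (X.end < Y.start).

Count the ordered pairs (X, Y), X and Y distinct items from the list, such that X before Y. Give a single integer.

Checking all 132 ordered pairs for relation 'before'; matching pairs in alphabetical order:
(B, E): B before E ✓
(B, L): B before L ✓
(C, L): C before L ✓
(D, L): D before L ✓
(F, B): F before B ✓
(F, E): F before E ✓
(F, L): F before L ✓
(F, P): F before P ✓
(J, B): J before B ✓
(J, C): J before C ✓
(J, D): J before D ✓
(J, E): J before E ✓
(J, F): J before F ✓
(J, L): J before L ✓
(J, P): J before P ✓
(J, V): J before V ✓
(P, L): P before L ✓
(Q, B): Q before B ✓
(Q, C): Q before C ✓
(Q, D): Q before D ✓
(Q, E): Q before E ✓
(Q, L): Q before L ✓
(Q, P): Q before P ✓
(R, E): R before E ✓
... plus 12 further pairs not listed.
Count: 36.

36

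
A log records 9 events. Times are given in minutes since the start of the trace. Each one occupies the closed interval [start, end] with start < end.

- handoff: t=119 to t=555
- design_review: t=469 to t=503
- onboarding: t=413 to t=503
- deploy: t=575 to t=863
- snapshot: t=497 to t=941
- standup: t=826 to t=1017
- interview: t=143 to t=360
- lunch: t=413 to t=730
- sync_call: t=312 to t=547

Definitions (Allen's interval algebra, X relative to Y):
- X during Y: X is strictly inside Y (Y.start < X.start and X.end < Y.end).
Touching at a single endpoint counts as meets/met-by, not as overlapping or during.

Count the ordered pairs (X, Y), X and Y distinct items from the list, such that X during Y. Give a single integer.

Checking all 72 ordered pairs for relation 'during'; matching pairs in alphabetical order:
(deploy, snapshot): deploy during snapshot ✓
(design_review, handoff): design_review during handoff ✓
(design_review, lunch): design_review during lunch ✓
(design_review, sync_call): design_review during sync_call ✓
(interview, handoff): interview during handoff ✓
(onboarding, handoff): onboarding during handoff ✓
(onboarding, sync_call): onboarding during sync_call ✓
(sync_call, handoff): sync_call during handoff ✓
Count: 8.

8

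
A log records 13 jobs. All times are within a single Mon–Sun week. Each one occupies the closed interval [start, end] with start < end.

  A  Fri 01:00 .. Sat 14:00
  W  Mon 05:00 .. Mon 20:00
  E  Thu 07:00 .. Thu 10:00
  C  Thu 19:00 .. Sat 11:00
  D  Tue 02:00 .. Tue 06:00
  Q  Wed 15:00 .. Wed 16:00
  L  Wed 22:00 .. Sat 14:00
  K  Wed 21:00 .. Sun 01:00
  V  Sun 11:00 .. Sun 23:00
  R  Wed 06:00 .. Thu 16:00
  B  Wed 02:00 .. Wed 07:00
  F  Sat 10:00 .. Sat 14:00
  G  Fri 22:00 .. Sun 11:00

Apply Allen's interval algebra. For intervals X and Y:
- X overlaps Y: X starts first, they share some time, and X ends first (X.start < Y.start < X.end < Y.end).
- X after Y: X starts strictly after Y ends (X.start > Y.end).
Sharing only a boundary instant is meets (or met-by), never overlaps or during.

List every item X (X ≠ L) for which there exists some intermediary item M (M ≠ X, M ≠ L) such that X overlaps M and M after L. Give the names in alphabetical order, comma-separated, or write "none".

none

Target L = [Wed 22:00, Sat 14:00].
Intermediaries M with M after L: V.
Via V — items with X overlaps V: none.
Union: none.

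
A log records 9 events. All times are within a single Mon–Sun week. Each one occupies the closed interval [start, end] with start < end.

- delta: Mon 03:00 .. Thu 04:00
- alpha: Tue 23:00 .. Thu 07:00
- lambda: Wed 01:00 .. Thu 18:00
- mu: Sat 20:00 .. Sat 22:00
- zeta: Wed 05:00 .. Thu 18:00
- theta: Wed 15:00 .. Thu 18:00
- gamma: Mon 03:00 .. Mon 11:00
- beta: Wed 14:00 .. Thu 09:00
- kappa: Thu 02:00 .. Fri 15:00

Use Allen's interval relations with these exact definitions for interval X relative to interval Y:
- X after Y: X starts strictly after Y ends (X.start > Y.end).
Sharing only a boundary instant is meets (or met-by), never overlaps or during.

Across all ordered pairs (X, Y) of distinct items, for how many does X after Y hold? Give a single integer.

14

Checking all 72 ordered pairs for relation 'after'; matching pairs in alphabetical order:
(alpha, gamma): alpha after gamma ✓
(beta, gamma): beta after gamma ✓
(kappa, gamma): kappa after gamma ✓
(lambda, gamma): lambda after gamma ✓
(mu, alpha): mu after alpha ✓
(mu, beta): mu after beta ✓
(mu, delta): mu after delta ✓
(mu, gamma): mu after gamma ✓
(mu, kappa): mu after kappa ✓
(mu, lambda): mu after lambda ✓
(mu, theta): mu after theta ✓
(mu, zeta): mu after zeta ✓
(theta, gamma): theta after gamma ✓
(zeta, gamma): zeta after gamma ✓
Count: 14.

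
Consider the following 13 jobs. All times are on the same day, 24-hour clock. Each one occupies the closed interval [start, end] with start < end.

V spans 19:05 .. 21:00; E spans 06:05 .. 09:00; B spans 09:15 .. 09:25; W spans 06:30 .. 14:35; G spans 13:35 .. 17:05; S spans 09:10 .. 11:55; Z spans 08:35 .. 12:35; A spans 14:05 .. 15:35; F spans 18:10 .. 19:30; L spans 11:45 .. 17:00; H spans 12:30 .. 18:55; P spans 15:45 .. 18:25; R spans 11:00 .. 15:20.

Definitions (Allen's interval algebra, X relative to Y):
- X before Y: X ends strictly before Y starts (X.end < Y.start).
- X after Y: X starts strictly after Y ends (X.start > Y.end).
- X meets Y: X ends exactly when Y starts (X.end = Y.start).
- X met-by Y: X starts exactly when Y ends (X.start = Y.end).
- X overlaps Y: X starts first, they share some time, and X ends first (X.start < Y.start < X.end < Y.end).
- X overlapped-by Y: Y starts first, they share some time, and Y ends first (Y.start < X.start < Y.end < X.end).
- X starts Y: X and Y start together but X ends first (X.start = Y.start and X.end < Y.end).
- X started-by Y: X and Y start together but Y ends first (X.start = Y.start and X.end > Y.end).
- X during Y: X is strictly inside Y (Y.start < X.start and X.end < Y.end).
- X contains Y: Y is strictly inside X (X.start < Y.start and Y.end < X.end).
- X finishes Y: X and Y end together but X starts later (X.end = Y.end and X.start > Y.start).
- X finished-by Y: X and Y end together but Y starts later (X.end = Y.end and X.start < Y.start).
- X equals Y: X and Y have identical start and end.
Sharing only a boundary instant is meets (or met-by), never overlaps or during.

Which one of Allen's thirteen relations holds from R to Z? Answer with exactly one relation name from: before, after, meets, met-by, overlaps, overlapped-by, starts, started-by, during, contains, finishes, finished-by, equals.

overlapped-by

R = [11:00, 15:20]; Z = [08:35, 12:35].
Compare endpoints: R.start > Z.start, R.start < Z.end, R.end > Z.start, R.end > Z.end.
That pattern is 'overlapped-by'.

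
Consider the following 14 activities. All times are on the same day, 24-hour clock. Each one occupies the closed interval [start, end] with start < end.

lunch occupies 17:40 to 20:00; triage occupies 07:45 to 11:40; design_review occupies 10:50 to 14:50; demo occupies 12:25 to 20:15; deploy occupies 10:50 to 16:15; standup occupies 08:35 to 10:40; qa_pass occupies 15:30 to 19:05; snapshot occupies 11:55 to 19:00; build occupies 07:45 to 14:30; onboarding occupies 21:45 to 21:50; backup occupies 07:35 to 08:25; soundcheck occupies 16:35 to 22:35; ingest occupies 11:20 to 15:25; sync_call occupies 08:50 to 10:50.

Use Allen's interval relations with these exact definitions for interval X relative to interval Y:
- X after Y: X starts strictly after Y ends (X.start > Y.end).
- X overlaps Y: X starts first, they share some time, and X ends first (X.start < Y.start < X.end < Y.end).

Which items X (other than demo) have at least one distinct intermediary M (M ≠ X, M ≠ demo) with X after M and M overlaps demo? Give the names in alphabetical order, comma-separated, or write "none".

lunch, onboarding, qa_pass, soundcheck

Target demo = [12:25, 20:15].
Intermediaries M with M overlaps demo: build, deploy, design_review, ingest, snapshot.
Via build — items with X after build: lunch, onboarding, qa_pass, soundcheck.
Via deploy — items with X after deploy: lunch, onboarding, soundcheck.
Via design_review — items with X after design_review: lunch, onboarding, qa_pass, soundcheck.
Via ingest — items with X after ingest: lunch, onboarding, qa_pass, soundcheck.
Via snapshot — items with X after snapshot: onboarding.
Union: lunch, onboarding, qa_pass, soundcheck.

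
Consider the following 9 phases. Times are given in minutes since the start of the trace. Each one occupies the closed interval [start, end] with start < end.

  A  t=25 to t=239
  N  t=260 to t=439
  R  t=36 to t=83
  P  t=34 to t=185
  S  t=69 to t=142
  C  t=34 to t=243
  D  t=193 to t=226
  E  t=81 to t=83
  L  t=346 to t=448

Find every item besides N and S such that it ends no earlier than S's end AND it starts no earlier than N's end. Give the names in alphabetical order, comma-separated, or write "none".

none

Conditions: its end is no earlier than S's end (X.end >= t=142) AND its start is no earlier than N's end (X.start >= t=439).
A: end t=239 >= t=142? ✓; start t=25 >= t=439? ✗ → no.
C: end t=243 >= t=142? ✓; start t=34 >= t=439? ✗ → no.
D: end t=226 >= t=142? ✓; start t=193 >= t=439? ✗ → no.
E: end t=83 >= t=142? ✗; start t=81 >= t=439? ✗ → no.
L: end t=448 >= t=142? ✓; start t=346 >= t=439? ✗ → no.
P: end t=185 >= t=142? ✓; start t=34 >= t=439? ✗ → no.
R: end t=83 >= t=142? ✗; start t=36 >= t=439? ✗ → no.
Result: none.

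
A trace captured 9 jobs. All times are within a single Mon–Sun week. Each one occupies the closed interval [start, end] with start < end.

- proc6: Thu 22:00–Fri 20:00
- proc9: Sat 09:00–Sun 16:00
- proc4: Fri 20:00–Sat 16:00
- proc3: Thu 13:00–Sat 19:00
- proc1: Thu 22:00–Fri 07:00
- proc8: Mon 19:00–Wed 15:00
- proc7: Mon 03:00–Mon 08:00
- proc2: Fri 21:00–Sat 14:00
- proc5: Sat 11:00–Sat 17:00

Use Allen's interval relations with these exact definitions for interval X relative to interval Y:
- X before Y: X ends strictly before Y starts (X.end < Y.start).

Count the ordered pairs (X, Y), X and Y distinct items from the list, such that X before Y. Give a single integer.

Checking all 72 ordered pairs for relation 'before'; matching pairs in alphabetical order:
(proc1, proc2): proc1 before proc2 ✓
(proc1, proc4): proc1 before proc4 ✓
(proc1, proc5): proc1 before proc5 ✓
(proc1, proc9): proc1 before proc9 ✓
(proc6, proc2): proc6 before proc2 ✓
(proc6, proc5): proc6 before proc5 ✓
(proc6, proc9): proc6 before proc9 ✓
(proc7, proc1): proc7 before proc1 ✓
(proc7, proc2): proc7 before proc2 ✓
(proc7, proc3): proc7 before proc3 ✓
(proc7, proc4): proc7 before proc4 ✓
(proc7, proc5): proc7 before proc5 ✓
(proc7, proc6): proc7 before proc6 ✓
(proc7, proc8): proc7 before proc8 ✓
(proc7, proc9): proc7 before proc9 ✓
(proc8, proc1): proc8 before proc1 ✓
(proc8, proc2): proc8 before proc2 ✓
(proc8, proc3): proc8 before proc3 ✓
(proc8, proc4): proc8 before proc4 ✓
(proc8, proc5): proc8 before proc5 ✓
(proc8, proc6): proc8 before proc6 ✓
(proc8, proc9): proc8 before proc9 ✓
Count: 22.

22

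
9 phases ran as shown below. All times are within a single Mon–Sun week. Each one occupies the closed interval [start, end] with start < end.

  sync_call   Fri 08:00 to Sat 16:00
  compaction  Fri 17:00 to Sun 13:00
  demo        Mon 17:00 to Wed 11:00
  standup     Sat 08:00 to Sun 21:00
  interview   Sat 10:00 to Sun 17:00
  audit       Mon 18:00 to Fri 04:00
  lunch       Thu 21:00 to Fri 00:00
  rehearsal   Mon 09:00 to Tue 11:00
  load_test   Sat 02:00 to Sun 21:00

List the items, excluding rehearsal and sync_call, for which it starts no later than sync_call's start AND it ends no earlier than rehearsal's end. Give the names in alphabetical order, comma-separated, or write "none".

Conditions: its start is no later than sync_call's start (X.start <= Fri 08:00) AND its end is no earlier than rehearsal's end (X.end >= Tue 11:00).
audit: start Mon 18:00 <= Fri 08:00? ✓; end Fri 04:00 >= Tue 11:00? ✓ → yes.
compaction: start Fri 17:00 <= Fri 08:00? ✗; end Sun 13:00 >= Tue 11:00? ✓ → no.
demo: start Mon 17:00 <= Fri 08:00? ✓; end Wed 11:00 >= Tue 11:00? ✓ → yes.
interview: start Sat 10:00 <= Fri 08:00? ✗; end Sun 17:00 >= Tue 11:00? ✓ → no.
load_test: start Sat 02:00 <= Fri 08:00? ✗; end Sun 21:00 >= Tue 11:00? ✓ → no.
lunch: start Thu 21:00 <= Fri 08:00? ✓; end Fri 00:00 >= Tue 11:00? ✓ → yes.
standup: start Sat 08:00 <= Fri 08:00? ✗; end Sun 21:00 >= Tue 11:00? ✓ → no.
Result: audit, demo, lunch.

audit, demo, lunch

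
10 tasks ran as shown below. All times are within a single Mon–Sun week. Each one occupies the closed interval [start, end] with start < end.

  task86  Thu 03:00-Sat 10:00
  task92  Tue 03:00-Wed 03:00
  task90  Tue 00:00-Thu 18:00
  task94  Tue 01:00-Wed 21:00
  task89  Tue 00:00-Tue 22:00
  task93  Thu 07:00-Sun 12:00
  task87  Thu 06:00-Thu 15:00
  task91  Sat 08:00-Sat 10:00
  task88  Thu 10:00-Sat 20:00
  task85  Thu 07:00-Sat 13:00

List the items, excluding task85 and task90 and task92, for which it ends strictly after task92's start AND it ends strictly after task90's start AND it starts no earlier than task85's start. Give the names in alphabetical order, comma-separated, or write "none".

Conditions: its end is strictly after task92's start (X.end > Tue 03:00) AND its end is strictly after task90's start (X.end > Tue 00:00) AND its start is no earlier than task85's start (X.start >= Thu 07:00).
task86: end Sat 10:00 > Tue 03:00? ✓; end Sat 10:00 > Tue 00:00? ✓; start Thu 03:00 >= Thu 07:00? ✗ → no.
task87: end Thu 15:00 > Tue 03:00? ✓; end Thu 15:00 > Tue 00:00? ✓; start Thu 06:00 >= Thu 07:00? ✗ → no.
task88: end Sat 20:00 > Tue 03:00? ✓; end Sat 20:00 > Tue 00:00? ✓; start Thu 10:00 >= Thu 07:00? ✓ → yes.
task89: end Tue 22:00 > Tue 03:00? ✓; end Tue 22:00 > Tue 00:00? ✓; start Tue 00:00 >= Thu 07:00? ✗ → no.
task91: end Sat 10:00 > Tue 03:00? ✓; end Sat 10:00 > Tue 00:00? ✓; start Sat 08:00 >= Thu 07:00? ✓ → yes.
task93: end Sun 12:00 > Tue 03:00? ✓; end Sun 12:00 > Tue 00:00? ✓; start Thu 07:00 >= Thu 07:00? ✓ → yes.
task94: end Wed 21:00 > Tue 03:00? ✓; end Wed 21:00 > Tue 00:00? ✓; start Tue 01:00 >= Thu 07:00? ✗ → no.
Result: task88, task91, task93.

task88, task91, task93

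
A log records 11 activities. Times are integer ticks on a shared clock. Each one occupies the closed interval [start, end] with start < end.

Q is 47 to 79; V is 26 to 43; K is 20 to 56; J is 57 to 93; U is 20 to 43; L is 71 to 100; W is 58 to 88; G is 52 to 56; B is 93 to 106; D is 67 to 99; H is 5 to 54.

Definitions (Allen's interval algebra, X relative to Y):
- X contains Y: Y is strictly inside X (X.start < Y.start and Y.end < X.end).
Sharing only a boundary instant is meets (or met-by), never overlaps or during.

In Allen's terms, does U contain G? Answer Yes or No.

No

U = [20, 43], G = [52, 56].
Actual relation of U to G: before.
Asked whether 'contains' holds → No.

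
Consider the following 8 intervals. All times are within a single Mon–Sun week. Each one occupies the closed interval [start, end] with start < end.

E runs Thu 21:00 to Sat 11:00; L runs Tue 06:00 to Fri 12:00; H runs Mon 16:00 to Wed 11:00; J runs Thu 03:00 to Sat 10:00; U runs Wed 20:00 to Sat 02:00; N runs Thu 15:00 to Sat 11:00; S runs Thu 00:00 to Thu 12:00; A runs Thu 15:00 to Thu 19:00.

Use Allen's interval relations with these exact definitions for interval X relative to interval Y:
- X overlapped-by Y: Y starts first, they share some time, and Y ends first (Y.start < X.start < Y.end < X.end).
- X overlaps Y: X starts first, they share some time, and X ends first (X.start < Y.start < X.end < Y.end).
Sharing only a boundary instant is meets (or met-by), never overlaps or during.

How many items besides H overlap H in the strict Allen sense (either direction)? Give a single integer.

Target H = [Mon 16:00, Wed 11:00].
A [Thu 15:00, Thu 19:00] → after → no.
E [Thu 21:00, Sat 11:00] → after → no.
J [Thu 03:00, Sat 10:00] → after → no.
L [Tue 06:00, Fri 12:00] → overlapped-by → counts.
N [Thu 15:00, Sat 11:00] → after → no.
S [Thu 00:00, Thu 12:00] → after → no.
U [Wed 20:00, Sat 02:00] → after → no.
Total: 1.

1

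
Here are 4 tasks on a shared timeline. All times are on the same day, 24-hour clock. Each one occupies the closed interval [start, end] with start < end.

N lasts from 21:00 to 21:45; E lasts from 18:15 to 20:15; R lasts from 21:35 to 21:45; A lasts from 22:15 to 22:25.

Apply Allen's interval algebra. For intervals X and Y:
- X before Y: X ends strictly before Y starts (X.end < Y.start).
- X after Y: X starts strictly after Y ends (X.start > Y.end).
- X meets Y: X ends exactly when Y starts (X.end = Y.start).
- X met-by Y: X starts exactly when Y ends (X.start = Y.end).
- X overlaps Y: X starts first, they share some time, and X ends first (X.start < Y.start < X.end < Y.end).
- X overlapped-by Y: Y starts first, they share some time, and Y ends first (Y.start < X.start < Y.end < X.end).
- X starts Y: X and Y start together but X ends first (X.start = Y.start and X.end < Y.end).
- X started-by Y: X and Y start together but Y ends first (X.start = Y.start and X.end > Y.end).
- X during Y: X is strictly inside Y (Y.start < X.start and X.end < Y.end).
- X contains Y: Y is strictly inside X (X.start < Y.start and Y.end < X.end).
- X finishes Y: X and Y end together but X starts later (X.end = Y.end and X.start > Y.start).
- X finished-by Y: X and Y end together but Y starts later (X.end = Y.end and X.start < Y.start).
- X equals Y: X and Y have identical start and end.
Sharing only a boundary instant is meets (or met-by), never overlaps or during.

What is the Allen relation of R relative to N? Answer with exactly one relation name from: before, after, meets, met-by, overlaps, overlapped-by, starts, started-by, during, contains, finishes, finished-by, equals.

finishes

R = [21:35, 21:45]; N = [21:00, 21:45].
Compare endpoints: R.start > N.start, R.start < N.end, R.end > N.start, R.end = N.end.
That pattern is 'finishes'.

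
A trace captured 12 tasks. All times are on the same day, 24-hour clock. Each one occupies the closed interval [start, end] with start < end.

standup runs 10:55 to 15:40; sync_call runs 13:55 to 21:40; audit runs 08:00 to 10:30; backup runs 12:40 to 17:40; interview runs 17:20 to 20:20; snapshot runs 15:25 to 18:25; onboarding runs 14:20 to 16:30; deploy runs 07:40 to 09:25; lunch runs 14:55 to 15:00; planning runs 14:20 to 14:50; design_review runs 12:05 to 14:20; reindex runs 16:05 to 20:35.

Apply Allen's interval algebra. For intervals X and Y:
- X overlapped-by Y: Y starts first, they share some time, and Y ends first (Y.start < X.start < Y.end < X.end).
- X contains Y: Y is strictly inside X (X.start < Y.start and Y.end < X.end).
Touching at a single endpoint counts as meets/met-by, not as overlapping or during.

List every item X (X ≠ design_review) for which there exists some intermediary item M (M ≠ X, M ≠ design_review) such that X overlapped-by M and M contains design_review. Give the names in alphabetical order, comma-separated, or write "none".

backup, onboarding, snapshot, sync_call

Target design_review = [12:05, 14:20].
Intermediaries M with M contains design_review: standup.
Via standup — items with X overlapped-by standup: backup, onboarding, snapshot, sync_call.
Union: backup, onboarding, snapshot, sync_call.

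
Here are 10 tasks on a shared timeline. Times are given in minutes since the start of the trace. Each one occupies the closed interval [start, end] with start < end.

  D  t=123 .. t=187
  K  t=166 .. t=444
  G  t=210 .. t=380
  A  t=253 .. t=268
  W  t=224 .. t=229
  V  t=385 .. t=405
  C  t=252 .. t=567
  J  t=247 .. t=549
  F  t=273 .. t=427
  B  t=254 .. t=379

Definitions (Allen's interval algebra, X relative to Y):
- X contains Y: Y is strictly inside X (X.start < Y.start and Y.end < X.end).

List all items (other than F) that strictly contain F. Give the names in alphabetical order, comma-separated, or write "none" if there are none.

C, J, K

Target F = [t=273, t=427].
A [t=253, t=268] → before → no.
B [t=254, t=379] → overlaps → no.
C [t=252, t=567] → contains → yes.
D [t=123, t=187] → before → no.
G [t=210, t=380] → overlaps → no.
J [t=247, t=549] → contains → yes.
K [t=166, t=444] → contains → yes.
V [t=385, t=405] → during → no.
W [t=224, t=229] → before → no.
Result: C, J, K.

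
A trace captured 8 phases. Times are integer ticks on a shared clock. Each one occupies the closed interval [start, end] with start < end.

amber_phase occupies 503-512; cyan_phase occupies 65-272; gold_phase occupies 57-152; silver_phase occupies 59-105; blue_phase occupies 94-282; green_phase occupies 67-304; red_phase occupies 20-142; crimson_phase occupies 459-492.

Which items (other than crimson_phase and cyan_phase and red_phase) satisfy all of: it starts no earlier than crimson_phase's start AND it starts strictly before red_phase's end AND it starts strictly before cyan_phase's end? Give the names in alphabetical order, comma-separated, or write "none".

none

Conditions: its start is no earlier than crimson_phase's start (X.start >= 459) AND its start is strictly before red_phase's end (X.start < 142) AND its start is strictly before cyan_phase's end (X.start < 272).
amber_phase: start 503 >= 459? ✓; start 503 < 142? ✗; start 503 < 272? ✗ → no.
blue_phase: start 94 >= 459? ✗; start 94 < 142? ✓; start 94 < 272? ✓ → no.
gold_phase: start 57 >= 459? ✗; start 57 < 142? ✓; start 57 < 272? ✓ → no.
green_phase: start 67 >= 459? ✗; start 67 < 142? ✓; start 67 < 272? ✓ → no.
silver_phase: start 59 >= 459? ✗; start 59 < 142? ✓; start 59 < 272? ✓ → no.
Result: none.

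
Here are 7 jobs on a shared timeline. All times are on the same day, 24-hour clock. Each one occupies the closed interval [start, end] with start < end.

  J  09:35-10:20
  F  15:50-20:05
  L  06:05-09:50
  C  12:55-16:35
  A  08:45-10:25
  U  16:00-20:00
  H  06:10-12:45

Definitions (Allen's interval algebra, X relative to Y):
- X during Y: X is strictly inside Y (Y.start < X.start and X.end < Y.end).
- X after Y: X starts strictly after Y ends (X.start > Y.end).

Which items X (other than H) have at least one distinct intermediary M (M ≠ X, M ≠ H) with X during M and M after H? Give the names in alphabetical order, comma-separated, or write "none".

U

Target H = [06:10, 12:45].
Intermediaries M with M after H: C, F, U.
Via C — items with X during C: none.
Via F — items with X during F: U.
Via U — items with X during U: none.
Union: U.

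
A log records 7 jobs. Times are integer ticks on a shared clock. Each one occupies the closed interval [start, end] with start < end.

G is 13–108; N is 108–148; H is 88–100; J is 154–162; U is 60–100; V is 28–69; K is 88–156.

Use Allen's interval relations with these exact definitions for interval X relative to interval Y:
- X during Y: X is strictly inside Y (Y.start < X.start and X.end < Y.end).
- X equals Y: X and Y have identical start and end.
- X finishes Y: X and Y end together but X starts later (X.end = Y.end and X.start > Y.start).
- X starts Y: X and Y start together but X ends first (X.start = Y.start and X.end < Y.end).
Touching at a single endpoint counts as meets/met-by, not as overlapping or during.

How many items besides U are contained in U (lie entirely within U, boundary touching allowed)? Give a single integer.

Target U = [60, 100].
G [13, 108] → contains → no.
H [88, 100] → finishes → counts.
J [154, 162] → after → no.
K [88, 156] → overlapped-by → no.
N [108, 148] → after → no.
V [28, 69] → overlaps → no.
Total: 1.

1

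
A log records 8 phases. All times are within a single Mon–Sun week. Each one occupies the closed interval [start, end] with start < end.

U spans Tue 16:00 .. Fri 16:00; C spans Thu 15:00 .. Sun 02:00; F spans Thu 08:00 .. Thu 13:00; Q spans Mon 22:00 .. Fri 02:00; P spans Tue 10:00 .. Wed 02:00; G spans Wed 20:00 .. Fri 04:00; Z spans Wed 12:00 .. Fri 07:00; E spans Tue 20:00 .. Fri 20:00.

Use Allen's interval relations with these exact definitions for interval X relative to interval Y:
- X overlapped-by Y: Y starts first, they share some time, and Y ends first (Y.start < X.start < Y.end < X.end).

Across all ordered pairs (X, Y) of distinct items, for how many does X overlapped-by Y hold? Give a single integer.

12

Checking all 56 ordered pairs for relation 'overlapped-by'; matching pairs in alphabetical order:
(C, E): C overlapped-by E ✓
(C, G): C overlapped-by G ✓
(C, Q): C overlapped-by Q ✓
(C, U): C overlapped-by U ✓
(C, Z): C overlapped-by Z ✓
(E, P): E overlapped-by P ✓
(E, Q): E overlapped-by Q ✓
(E, U): E overlapped-by U ✓
(G, Q): G overlapped-by Q ✓
(U, P): U overlapped-by P ✓
(U, Q): U overlapped-by Q ✓
(Z, Q): Z overlapped-by Q ✓
Count: 12.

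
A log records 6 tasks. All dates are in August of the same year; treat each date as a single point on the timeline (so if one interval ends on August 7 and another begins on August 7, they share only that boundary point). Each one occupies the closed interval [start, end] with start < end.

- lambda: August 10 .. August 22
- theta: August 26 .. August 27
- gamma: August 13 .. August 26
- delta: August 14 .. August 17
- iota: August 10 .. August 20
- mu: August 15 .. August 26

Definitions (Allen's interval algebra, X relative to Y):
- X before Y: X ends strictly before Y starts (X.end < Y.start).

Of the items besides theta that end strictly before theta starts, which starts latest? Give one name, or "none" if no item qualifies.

delta

Target theta = [August 26, August 27].
delta [August 14, August 17] → before → candidate.
gamma [August 13, August 26] → meets → excluded.
iota [August 10, August 20] → before → candidate.
lambda [August 10, August 22] → before → candidate.
mu [August 15, August 26] → meets → excluded.
Among candidates, latest start is August 14 → delta.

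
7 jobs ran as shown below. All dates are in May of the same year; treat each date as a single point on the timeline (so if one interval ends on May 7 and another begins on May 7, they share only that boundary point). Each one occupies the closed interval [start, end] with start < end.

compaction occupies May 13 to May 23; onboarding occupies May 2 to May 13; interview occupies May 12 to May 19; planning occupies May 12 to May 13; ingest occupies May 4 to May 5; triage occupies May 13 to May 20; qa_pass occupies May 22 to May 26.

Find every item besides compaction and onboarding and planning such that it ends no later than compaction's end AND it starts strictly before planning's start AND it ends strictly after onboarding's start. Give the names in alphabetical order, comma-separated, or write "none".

ingest

Conditions: its end is no later than compaction's end (X.end <= May 23) AND its start is strictly before planning's start (X.start < May 12) AND its end is strictly after onboarding's start (X.end > May 2).
ingest: end May 5 <= May 23? ✓; start May 4 < May 12? ✓; end May 5 > May 2? ✓ → yes.
interview: end May 19 <= May 23? ✓; start May 12 < May 12? ✗; end May 19 > May 2? ✓ → no.
qa_pass: end May 26 <= May 23? ✗; start May 22 < May 12? ✗; end May 26 > May 2? ✓ → no.
triage: end May 20 <= May 23? ✓; start May 13 < May 12? ✗; end May 20 > May 2? ✓ → no.
Result: ingest.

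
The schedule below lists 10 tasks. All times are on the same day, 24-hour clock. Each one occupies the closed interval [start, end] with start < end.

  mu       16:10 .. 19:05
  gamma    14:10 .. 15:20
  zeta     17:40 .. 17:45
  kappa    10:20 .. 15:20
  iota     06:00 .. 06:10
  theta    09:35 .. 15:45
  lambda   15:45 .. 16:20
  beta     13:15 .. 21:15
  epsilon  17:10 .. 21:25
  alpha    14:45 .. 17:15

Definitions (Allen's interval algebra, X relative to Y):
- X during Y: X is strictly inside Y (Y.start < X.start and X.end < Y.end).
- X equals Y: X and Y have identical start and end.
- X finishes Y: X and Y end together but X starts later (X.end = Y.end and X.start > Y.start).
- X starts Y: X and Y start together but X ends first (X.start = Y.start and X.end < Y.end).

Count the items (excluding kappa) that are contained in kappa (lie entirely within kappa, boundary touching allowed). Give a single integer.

1

Target kappa = [10:20, 15:20].
alpha [14:45, 17:15] → overlapped-by → no.
beta [13:15, 21:15] → overlapped-by → no.
epsilon [17:10, 21:25] → after → no.
gamma [14:10, 15:20] → finishes → counts.
iota [06:00, 06:10] → before → no.
lambda [15:45, 16:20] → after → no.
mu [16:10, 19:05] → after → no.
theta [09:35, 15:45] → contains → no.
zeta [17:40, 17:45] → after → no.
Total: 1.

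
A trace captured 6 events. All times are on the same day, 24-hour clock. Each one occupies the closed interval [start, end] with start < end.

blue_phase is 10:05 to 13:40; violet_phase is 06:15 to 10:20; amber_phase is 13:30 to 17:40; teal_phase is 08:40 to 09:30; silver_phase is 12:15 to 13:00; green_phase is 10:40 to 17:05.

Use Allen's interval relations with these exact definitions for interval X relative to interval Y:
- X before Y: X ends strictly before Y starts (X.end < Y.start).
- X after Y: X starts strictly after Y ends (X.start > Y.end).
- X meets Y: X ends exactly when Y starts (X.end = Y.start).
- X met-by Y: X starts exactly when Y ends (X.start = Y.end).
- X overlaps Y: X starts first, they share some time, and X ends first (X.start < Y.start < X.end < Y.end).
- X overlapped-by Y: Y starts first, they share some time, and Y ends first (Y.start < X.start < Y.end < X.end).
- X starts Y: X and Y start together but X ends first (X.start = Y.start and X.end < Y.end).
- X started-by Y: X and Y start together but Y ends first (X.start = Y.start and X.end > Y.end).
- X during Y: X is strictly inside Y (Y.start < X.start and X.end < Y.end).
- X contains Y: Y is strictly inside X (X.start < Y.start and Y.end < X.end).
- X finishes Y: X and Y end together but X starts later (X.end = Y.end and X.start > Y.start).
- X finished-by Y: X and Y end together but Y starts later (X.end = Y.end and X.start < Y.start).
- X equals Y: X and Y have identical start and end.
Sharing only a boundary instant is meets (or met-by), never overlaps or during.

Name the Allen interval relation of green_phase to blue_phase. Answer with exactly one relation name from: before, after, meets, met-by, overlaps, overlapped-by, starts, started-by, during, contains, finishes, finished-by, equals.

green_phase = [10:40, 17:05]; blue_phase = [10:05, 13:40].
Compare endpoints: green_phase.start > blue_phase.start, green_phase.start < blue_phase.end, green_phase.end > blue_phase.start, green_phase.end > blue_phase.end.
That pattern is 'overlapped-by'.

overlapped-by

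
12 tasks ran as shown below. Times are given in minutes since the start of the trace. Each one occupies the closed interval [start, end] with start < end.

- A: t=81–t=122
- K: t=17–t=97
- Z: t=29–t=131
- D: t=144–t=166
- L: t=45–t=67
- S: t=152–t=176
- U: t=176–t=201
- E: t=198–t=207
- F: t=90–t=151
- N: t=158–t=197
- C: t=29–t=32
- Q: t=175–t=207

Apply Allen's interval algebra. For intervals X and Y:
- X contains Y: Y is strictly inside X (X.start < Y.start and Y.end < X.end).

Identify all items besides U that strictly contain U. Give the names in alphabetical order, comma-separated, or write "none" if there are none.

Target U = [t=176, t=201].
A [t=81, t=122] → before → no.
C [t=29, t=32] → before → no.
D [t=144, t=166] → before → no.
E [t=198, t=207] → overlapped-by → no.
F [t=90, t=151] → before → no.
K [t=17, t=97] → before → no.
L [t=45, t=67] → before → no.
N [t=158, t=197] → overlaps → no.
Q [t=175, t=207] → contains → yes.
S [t=152, t=176] → meets → no.
Z [t=29, t=131] → before → no.
Result: Q.

Q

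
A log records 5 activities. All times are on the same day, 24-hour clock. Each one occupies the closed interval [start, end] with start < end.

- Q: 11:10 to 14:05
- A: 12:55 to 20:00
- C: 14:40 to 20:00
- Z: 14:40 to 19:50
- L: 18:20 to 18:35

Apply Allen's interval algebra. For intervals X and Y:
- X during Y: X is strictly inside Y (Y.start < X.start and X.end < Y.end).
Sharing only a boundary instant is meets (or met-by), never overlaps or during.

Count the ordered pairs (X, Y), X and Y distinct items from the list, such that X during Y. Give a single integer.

4

Checking all 20 ordered pairs for relation 'during'; matching pairs in alphabetical order:
(L, A): L during A ✓
(L, C): L during C ✓
(L, Z): L during Z ✓
(Z, A): Z during A ✓
Count: 4.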